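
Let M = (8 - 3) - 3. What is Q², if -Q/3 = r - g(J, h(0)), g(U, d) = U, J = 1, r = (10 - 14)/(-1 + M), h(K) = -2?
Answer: 225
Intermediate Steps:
M = 2 (M = 5 - 3 = 2)
r = -4 (r = (10 - 14)/(-1 + 2) = -4/1 = -4*1 = -4)
Q = 15 (Q = -3*(-4 - 1*1) = -3*(-4 - 1) = -3*(-5) = 15)
Q² = 15² = 225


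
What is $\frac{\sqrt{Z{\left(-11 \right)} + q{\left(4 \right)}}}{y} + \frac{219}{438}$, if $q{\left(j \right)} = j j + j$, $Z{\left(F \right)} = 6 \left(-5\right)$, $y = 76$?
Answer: $\frac{1}{2} + \frac{i \sqrt{10}}{76} \approx 0.5 + 0.041609 i$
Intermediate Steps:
$Z{\left(F \right)} = -30$
$q{\left(j \right)} = j + j^{2}$ ($q{\left(j \right)} = j^{2} + j = j + j^{2}$)
$\frac{\sqrt{Z{\left(-11 \right)} + q{\left(4 \right)}}}{y} + \frac{219}{438} = \frac{\sqrt{-30 + 4 \left(1 + 4\right)}}{76} + \frac{219}{438} = \sqrt{-30 + 4 \cdot 5} \cdot \frac{1}{76} + 219 \cdot \frac{1}{438} = \sqrt{-30 + 20} \cdot \frac{1}{76} + \frac{1}{2} = \sqrt{-10} \cdot \frac{1}{76} + \frac{1}{2} = i \sqrt{10} \cdot \frac{1}{76} + \frac{1}{2} = \frac{i \sqrt{10}}{76} + \frac{1}{2} = \frac{1}{2} + \frac{i \sqrt{10}}{76}$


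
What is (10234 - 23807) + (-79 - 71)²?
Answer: 8927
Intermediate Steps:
(10234 - 23807) + (-79 - 71)² = -13573 + (-150)² = -13573 + 22500 = 8927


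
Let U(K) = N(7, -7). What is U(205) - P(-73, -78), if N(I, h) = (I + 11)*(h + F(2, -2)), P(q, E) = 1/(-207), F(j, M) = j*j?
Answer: -11177/207 ≈ -53.995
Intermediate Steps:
F(j, M) = j**2
P(q, E) = -1/207
N(I, h) = (4 + h)*(11 + I) (N(I, h) = (I + 11)*(h + 2**2) = (11 + I)*(h + 4) = (11 + I)*(4 + h) = (4 + h)*(11 + I))
U(K) = -54 (U(K) = 44 + 4*7 + 11*(-7) + 7*(-7) = 44 + 28 - 77 - 49 = -54)
U(205) - P(-73, -78) = -54 - 1*(-1/207) = -54 + 1/207 = -11177/207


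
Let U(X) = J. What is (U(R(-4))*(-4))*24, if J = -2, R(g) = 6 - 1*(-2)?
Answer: 192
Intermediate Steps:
R(g) = 8 (R(g) = 6 + 2 = 8)
U(X) = -2
(U(R(-4))*(-4))*24 = -2*(-4)*24 = 8*24 = 192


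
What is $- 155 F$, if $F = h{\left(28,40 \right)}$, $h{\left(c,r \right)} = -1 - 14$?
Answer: $2325$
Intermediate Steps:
$h{\left(c,r \right)} = -15$ ($h{\left(c,r \right)} = -1 - 14 = -15$)
$F = -15$
$- 155 F = \left(-155\right) \left(-15\right) = 2325$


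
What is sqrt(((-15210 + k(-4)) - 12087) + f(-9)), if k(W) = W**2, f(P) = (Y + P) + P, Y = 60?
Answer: I*sqrt(27239) ≈ 165.04*I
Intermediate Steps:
f(P) = 60 + 2*P (f(P) = (60 + P) + P = 60 + 2*P)
sqrt(((-15210 + k(-4)) - 12087) + f(-9)) = sqrt(((-15210 + (-4)**2) - 12087) + (60 + 2*(-9))) = sqrt(((-15210 + 16) - 12087) + (60 - 18)) = sqrt((-15194 - 12087) + 42) = sqrt(-27281 + 42) = sqrt(-27239) = I*sqrt(27239)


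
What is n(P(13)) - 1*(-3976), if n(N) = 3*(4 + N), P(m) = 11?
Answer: 4021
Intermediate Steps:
n(N) = 12 + 3*N
n(P(13)) - 1*(-3976) = (12 + 3*11) - 1*(-3976) = (12 + 33) + 3976 = 45 + 3976 = 4021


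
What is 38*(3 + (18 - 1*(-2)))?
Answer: 874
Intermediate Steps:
38*(3 + (18 - 1*(-2))) = 38*(3 + (18 + 2)) = 38*(3 + 20) = 38*23 = 874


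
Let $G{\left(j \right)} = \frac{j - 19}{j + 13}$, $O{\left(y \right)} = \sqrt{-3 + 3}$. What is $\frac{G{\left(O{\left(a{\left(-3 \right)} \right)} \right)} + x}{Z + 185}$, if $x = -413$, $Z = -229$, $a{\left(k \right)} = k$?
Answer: $\frac{1347}{143} \approx 9.4196$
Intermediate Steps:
$O{\left(y \right)} = 0$ ($O{\left(y \right)} = \sqrt{0} = 0$)
$G{\left(j \right)} = \frac{-19 + j}{13 + j}$
$\frac{G{\left(O{\left(a{\left(-3 \right)} \right)} \right)} + x}{Z + 185} = \frac{\frac{-19 + 0}{13 + 0} - 413}{-229 + 185} = \frac{\frac{1}{13} \left(-19\right) - 413}{-44} = \left(\frac{1}{13} \left(-19\right) - 413\right) \left(- \frac{1}{44}\right) = \left(- \frac{19}{13} - 413\right) \left(- \frac{1}{44}\right) = \left(- \frac{5388}{13}\right) \left(- \frac{1}{44}\right) = \frac{1347}{143}$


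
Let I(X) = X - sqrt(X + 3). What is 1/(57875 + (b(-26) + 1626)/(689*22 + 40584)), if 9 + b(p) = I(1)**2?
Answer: 27871/1613034934 ≈ 1.7279e-5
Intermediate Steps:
I(X) = X - sqrt(3 + X)
b(p) = -8 (b(p) = -9 + (1 - sqrt(3 + 1))**2 = -9 + (1 - sqrt(4))**2 = -9 + (1 - 1*2)**2 = -9 + (1 - 2)**2 = -9 + (-1)**2 = -9 + 1 = -8)
1/(57875 + (b(-26) + 1626)/(689*22 + 40584)) = 1/(57875 + (-8 + 1626)/(689*22 + 40584)) = 1/(57875 + 1618/(15158 + 40584)) = 1/(57875 + 1618/55742) = 1/(57875 + 1618*(1/55742)) = 1/(57875 + 809/27871) = 1/(1613034934/27871) = 27871/1613034934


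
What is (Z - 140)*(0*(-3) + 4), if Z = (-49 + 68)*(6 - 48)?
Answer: -3752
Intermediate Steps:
Z = -798 (Z = 19*(-42) = -798)
(Z - 140)*(0*(-3) + 4) = (-798 - 140)*(0*(-3) + 4) = -938*(0 + 4) = -938*4 = -3752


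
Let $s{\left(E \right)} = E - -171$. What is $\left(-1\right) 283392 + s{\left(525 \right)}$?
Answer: $-282696$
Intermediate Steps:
$s{\left(E \right)} = 171 + E$ ($s{\left(E \right)} = E + 171 = 171 + E$)
$\left(-1\right) 283392 + s{\left(525 \right)} = \left(-1\right) 283392 + \left(171 + 525\right) = -283392 + 696 = -282696$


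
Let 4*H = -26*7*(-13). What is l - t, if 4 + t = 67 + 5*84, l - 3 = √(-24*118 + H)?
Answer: -480 + I*√8962/2 ≈ -480.0 + 47.334*I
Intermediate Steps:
H = 1183/2 (H = (-26*7*(-13))/4 = (-182*(-13))/4 = (¼)*2366 = 1183/2 ≈ 591.50)
l = 3 + I*√8962/2 (l = 3 + √(-24*118 + 1183/2) = 3 + √(-2832 + 1183/2) = 3 + √(-4481/2) = 3 + I*√8962/2 ≈ 3.0 + 47.334*I)
t = 483 (t = -4 + (67 + 5*84) = -4 + (67 + 420) = -4 + 487 = 483)
l - t = (3 + I*√8962/2) - 1*483 = (3 + I*√8962/2) - 483 = -480 + I*√8962/2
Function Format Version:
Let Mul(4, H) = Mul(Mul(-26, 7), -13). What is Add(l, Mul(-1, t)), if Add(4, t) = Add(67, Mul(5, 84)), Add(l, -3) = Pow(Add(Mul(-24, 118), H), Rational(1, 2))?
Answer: Add(-480, Mul(Rational(1, 2), I, Pow(8962, Rational(1, 2)))) ≈ Add(-480.00, Mul(47.334, I))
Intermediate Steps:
H = Rational(1183, 2) (H = Mul(Rational(1, 4), Mul(Mul(-26, 7), -13)) = Mul(Rational(1, 4), Mul(-182, -13)) = Mul(Rational(1, 4), 2366) = Rational(1183, 2) ≈ 591.50)
l = Add(3, Mul(Rational(1, 2), I, Pow(8962, Rational(1, 2)))) (l = Add(3, Pow(Add(Mul(-24, 118), Rational(1183, 2)), Rational(1, 2))) = Add(3, Pow(Add(-2832, Rational(1183, 2)), Rational(1, 2))) = Add(3, Pow(Rational(-4481, 2), Rational(1, 2))) = Add(3, Mul(Rational(1, 2), I, Pow(8962, Rational(1, 2)))) ≈ Add(3.0000, Mul(47.334, I)))
t = 483 (t = Add(-4, Add(67, Mul(5, 84))) = Add(-4, Add(67, 420)) = Add(-4, 487) = 483)
Add(l, Mul(-1, t)) = Add(Add(3, Mul(Rational(1, 2), I, Pow(8962, Rational(1, 2)))), Mul(-1, 483)) = Add(Add(3, Mul(Rational(1, 2), I, Pow(8962, Rational(1, 2)))), -483) = Add(-480, Mul(Rational(1, 2), I, Pow(8962, Rational(1, 2))))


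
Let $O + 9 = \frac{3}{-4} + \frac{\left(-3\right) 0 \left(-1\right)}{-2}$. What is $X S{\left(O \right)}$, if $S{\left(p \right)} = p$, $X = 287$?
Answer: $- \frac{11193}{4} \approx -2798.3$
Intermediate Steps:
$O = - \frac{39}{4}$ ($O = -9 + \left(\frac{3}{-4} + \frac{\left(-3\right) 0 \left(-1\right)}{-2}\right) = -9 + \left(3 \left(- \frac{1}{4}\right) + 0 \left(-1\right) \left(- \frac{1}{2}\right)\right) = -9 + \left(- \frac{3}{4} + 0 \left(- \frac{1}{2}\right)\right) = -9 + \left(- \frac{3}{4} + 0\right) = -9 - \frac{3}{4} = - \frac{39}{4} \approx -9.75$)
$X S{\left(O \right)} = 287 \left(- \frac{39}{4}\right) = - \frac{11193}{4}$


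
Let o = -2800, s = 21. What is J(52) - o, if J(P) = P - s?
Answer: 2831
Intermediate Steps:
J(P) = -21 + P (J(P) = P - 1*21 = P - 21 = -21 + P)
J(52) - o = (-21 + 52) - 1*(-2800) = 31 + 2800 = 2831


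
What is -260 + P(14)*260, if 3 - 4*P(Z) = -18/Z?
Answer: 130/7 ≈ 18.571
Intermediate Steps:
P(Z) = ¾ + 9/(2*Z) (P(Z) = ¾ - (-9)/(2*Z) = ¾ + 9/(2*Z))
-260 + P(14)*260 = -260 + ((¾)*(6 + 14)/14)*260 = -260 + ((¾)*(1/14)*20)*260 = -260 + (15/14)*260 = -260 + 1950/7 = 130/7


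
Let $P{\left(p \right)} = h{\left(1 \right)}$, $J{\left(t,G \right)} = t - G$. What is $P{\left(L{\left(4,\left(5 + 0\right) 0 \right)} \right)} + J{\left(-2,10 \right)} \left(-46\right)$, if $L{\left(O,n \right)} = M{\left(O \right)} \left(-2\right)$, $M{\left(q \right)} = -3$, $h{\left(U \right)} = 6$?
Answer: $558$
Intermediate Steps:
$L{\left(O,n \right)} = 6$ ($L{\left(O,n \right)} = \left(-3\right) \left(-2\right) = 6$)
$P{\left(p \right)} = 6$
$P{\left(L{\left(4,\left(5 + 0\right) 0 \right)} \right)} + J{\left(-2,10 \right)} \left(-46\right) = 6 + \left(-2 - 10\right) \left(-46\right) = 6 - -552 = 6 + 552 = 558$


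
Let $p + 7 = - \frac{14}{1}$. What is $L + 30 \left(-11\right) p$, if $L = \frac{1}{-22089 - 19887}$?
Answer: $\frac{290893679}{41976} \approx 6930.0$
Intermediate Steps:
$p = -21$ ($p = -7 - \frac{14}{1} = -7 - 14 = -21$)
$L = - \frac{1}{41976}$ ($L = \frac{1}{-41976} = - \frac{1}{41976} \approx -2.3823 \cdot 10^{-5}$)
$L + 30 \left(-11\right) p = - \frac{1}{41976} + 30 \left(-11\right) \left(-21\right) = - \frac{1}{41976} - -6930 = - \frac{1}{41976} + 6930 = \frac{290893679}{41976}$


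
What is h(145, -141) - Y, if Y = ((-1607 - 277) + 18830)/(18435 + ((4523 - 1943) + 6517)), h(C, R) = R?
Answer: -1949479/13766 ≈ -141.62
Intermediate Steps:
Y = 8473/13766 (Y = (-1884 + 18830)/(18435 + (2580 + 6517)) = 16946/(18435 + 9097) = 16946/27532 = 16946*(1/27532) = 8473/13766 ≈ 0.61550)
h(145, -141) - Y = -141 - 1*8473/13766 = -141 - 8473/13766 = -1949479/13766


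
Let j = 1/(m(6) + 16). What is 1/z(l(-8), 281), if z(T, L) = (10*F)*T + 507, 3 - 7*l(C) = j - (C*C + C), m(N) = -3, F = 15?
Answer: 91/161037 ≈ 0.00056509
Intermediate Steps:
j = 1/13 (j = 1/(-3 + 16) = 1/13 ≈ 0.076923)
l(C) = 38/91 + C/7 + C²/7 (l(C) = 3/7 - (1/13 - (C*C + C))/7 = 3/7 - (1/13 - (C² + C))/7 = 3/7 - (1/13 - (C + C²))/7 = 3/7 - (1/13 + (-C - C²))/7 = 3/7 - (1/13 - C - C²)/7 = 3/7 + (-1/91 + C/7 + C²/7) = 38/91 + C/7 + C²/7)
z(T, L) = 507 + 150*T (z(T, L) = (10*15)*T + 507 = 150*T + 507 = 507 + 150*T)
1/z(l(-8), 281) = 1/(507 + 150*(38/91 + (⅐)*(-8) + (⅐)*(-8)²)) = 1/(507 + 150*(38/91 - 8/7 + (⅐)*64)) = 1/(507 + 150*(38/91 - 8/7 + 64/7)) = 1/(507 + 150*(766/91)) = 1/(507 + 114900/91) = 1/(161037/91) = 91/161037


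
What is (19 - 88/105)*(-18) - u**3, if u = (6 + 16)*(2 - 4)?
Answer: 2969998/35 ≈ 84857.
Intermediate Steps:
u = -44 (u = 22*(-2) = -44)
(19 - 88/105)*(-18) - u**3 = (19 - 88/105)*(-18) - 1*(-44)**3 = (19 - 88*1/105)*(-18) - 1*(-85184) = (19 - 88/105)*(-18) + 85184 = (1907/105)*(-18) + 85184 = -11442/35 + 85184 = 2969998/35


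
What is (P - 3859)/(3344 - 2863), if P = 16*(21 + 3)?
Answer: -3475/481 ≈ -7.2245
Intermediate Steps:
P = 384 (P = 16*24 = 384)
(P - 3859)/(3344 - 2863) = (384 - 3859)/(3344 - 2863) = -3475/481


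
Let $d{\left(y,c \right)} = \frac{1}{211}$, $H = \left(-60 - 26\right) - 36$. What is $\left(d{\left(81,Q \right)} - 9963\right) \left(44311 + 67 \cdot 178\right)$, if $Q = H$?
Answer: $- \frac{118220971504}{211} \approx -5.6029 \cdot 10^{8}$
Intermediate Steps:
$H = -122$ ($H = -86 - 36 = -122$)
$Q = -122$
$d{\left(y,c \right)} = \frac{1}{211}$
$\left(d{\left(81,Q \right)} - 9963\right) \left(44311 + 67 \cdot 178\right) = \left(\frac{1}{211} - 9963\right) \left(44311 + 67 \cdot 178\right) = - \frac{2102192 \left(44311 + 11926\right)}{211} = \left(- \frac{2102192}{211}\right) 56237 = - \frac{118220971504}{211}$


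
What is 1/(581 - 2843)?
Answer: -1/2262 ≈ -0.00044209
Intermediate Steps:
1/(581 - 2843) = 1/(-2262) = -1/2262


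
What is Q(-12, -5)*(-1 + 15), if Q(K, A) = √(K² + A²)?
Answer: 182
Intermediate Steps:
Q(K, A) = √(A² + K²)
Q(-12, -5)*(-1 + 15) = √((-5)² + (-12)²)*(-1 + 15) = √(25 + 144)*14 = √169*14 = 13*14 = 182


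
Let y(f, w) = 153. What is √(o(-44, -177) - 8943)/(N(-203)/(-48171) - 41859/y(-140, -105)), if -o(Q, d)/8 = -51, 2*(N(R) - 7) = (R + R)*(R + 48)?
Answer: -818907*I*√8535/224578345 ≈ -0.33687*I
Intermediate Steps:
N(R) = 7 + R*(48 + R) (N(R) = 7 + ((R + R)*(R + 48))/2 = 7 + ((2*R)*(48 + R))/2 = 7 + (2*R*(48 + R))/2 = 7 + R*(48 + R))
o(Q, d) = 408 (o(Q, d) = -8*(-51) = 408)
√(o(-44, -177) - 8943)/(N(-203)/(-48171) - 41859/y(-140, -105)) = √(408 - 8943)/((7 + (-203)² + 48*(-203))/(-48171) - 41859/153) = √(-8535)/((7 + 41209 - 9744)*(-1/48171) - 41859*1/153) = (I*√8535)/(31472*(-1/48171) - 4651/17) = (I*√8535)/(-31472/48171 - 4651/17) = (I*√8535)/(-224578345/818907) = (I*√8535)*(-818907/224578345) = -818907*I*√8535/224578345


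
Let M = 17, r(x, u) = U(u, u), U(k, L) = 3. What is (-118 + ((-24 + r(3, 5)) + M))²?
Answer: 14884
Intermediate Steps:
r(x, u) = 3
(-118 + ((-24 + r(3, 5)) + M))² = (-118 + ((-24 + 3) + 17))² = (-118 + (-21 + 17))² = (-118 - 4)² = (-122)² = 14884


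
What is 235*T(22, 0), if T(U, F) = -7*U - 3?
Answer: -36895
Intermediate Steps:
T(U, F) = -3 - 7*U
235*T(22, 0) = 235*(-3 - 7*22) = 235*(-3 - 154) = 235*(-157) = -36895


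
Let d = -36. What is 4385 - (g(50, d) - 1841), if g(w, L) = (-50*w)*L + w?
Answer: -83824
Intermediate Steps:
g(w, L) = w - 50*L*w (g(w, L) = -50*L*w + w = w - 50*L*w)
4385 - (g(50, d) - 1841) = 4385 - (50*(1 - 50*(-36)) - 1841) = 4385 - (50*(1 + 1800) - 1841) = 4385 - (50*1801 - 1841) = 4385 - (90050 - 1841) = 4385 - 1*88209 = 4385 - 88209 = -83824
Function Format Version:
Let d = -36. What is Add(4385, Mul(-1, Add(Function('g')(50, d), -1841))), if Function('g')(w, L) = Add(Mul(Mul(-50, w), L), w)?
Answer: -83824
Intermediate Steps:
Function('g')(w, L) = Add(w, Mul(-50, L, w)) (Function('g')(w, L) = Add(Mul(-50, L, w), w) = Add(w, Mul(-50, L, w)))
Add(4385, Mul(-1, Add(Function('g')(50, d), -1841))) = Add(4385, Mul(-1, Add(Mul(50, Add(1, Mul(-50, -36))), -1841))) = Add(4385, Mul(-1, Add(Mul(50, Add(1, 1800)), -1841))) = Add(4385, Mul(-1, Add(Mul(50, 1801), -1841))) = Add(4385, Mul(-1, Add(90050, -1841))) = Add(4385, Mul(-1, 88209)) = Add(4385, -88209) = -83824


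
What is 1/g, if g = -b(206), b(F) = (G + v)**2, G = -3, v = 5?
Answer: -1/4 ≈ -0.25000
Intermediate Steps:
b(F) = 4 (b(F) = (-3 + 5)**2 = 2**2 = 4)
g = -4 (g = -1*4 = -4)
1/g = 1/(-4) = -1/4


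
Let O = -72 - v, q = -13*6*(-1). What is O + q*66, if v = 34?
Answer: 5042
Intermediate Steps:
q = 78 (q = -(-78) = -13*(-6) = 78)
O = -106 (O = -72 - 1*34 = -72 - 34 = -106)
O + q*66 = -106 + 78*66 = -106 + 5148 = 5042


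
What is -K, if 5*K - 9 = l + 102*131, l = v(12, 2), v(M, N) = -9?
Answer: -13362/5 ≈ -2672.4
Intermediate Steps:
l = -9
K = 13362/5 (K = 9/5 + (-9 + 102*131)/5 = 9/5 + (-9 + 13362)/5 = 9/5 + (⅕)*13353 = 9/5 + 13353/5 = 13362/5 ≈ 2672.4)
-K = -1*13362/5 = -13362/5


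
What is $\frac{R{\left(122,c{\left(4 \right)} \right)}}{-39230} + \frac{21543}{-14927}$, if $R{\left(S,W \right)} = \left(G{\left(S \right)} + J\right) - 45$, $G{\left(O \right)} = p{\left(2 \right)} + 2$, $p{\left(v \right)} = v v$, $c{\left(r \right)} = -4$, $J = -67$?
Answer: $- \frac{421774814}{292793105} \approx -1.4405$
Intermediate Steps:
$p{\left(v \right)} = v^{2}$
$G{\left(O \right)} = 6$ ($G{\left(O \right)} = 2^{2} + 2 = 4 + 2 = 6$)
$R{\left(S,W \right)} = -106$ ($R{\left(S,W \right)} = \left(6 - 67\right) - 45 = -61 - 45 = -106$)
$\frac{R{\left(122,c{\left(4 \right)} \right)}}{-39230} + \frac{21543}{-14927} = - \frac{106}{-39230} + \frac{21543}{-14927} = \left(-106\right) \left(- \frac{1}{39230}\right) + 21543 \left(- \frac{1}{14927}\right) = \frac{53}{19615} - \frac{21543}{14927} = - \frac{421774814}{292793105}$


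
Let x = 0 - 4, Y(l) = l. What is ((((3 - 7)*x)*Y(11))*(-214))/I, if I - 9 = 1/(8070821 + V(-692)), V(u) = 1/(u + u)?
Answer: -38246135684512/9139104341 ≈ -4184.9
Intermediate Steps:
x = -4
V(u) = 1/(2*u)
I = 100530147751/11170016263 (I = 9 + 1/(8070821 + (½)/(-692)) = 9 + 1/(8070821 + (½)*(-1/692)) = 9 + 1/(8070821 - 1/1384) = 9 + 1/(11170016263/1384) = 9 + 1384/11170016263 = 100530147751/11170016263 ≈ 9.0000)
((((3 - 7)*x)*Y(11))*(-214))/I = ((((3 - 7)*(-4))*11)*(-214))/(100530147751/11170016263) = ((-4*(-4)*11)*(-214))*(11170016263/100530147751) = ((16*11)*(-214))*(11170016263/100530147751) = (176*(-214))*(11170016263/100530147751) = -37664*11170016263/100530147751 = -38246135684512/9139104341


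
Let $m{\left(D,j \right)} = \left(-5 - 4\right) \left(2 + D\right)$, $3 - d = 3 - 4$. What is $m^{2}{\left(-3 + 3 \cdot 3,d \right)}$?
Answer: $5184$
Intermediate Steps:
$d = 4$ ($d = 3 - \left(3 - 4\right) = 3 - -1 = 3 + 1 = 4$)
$m{\left(D,j \right)} = -18 - 9 D$ ($m{\left(D,j \right)} = - 9 \left(2 + D\right) = -18 - 9 D$)
$m^{2}{\left(-3 + 3 \cdot 3,d \right)} = \left(-18 - 9 \left(-3 + 3 \cdot 3\right)\right)^{2} = \left(-18 - 9 \left(-3 + 9\right)\right)^{2} = \left(-18 - 54\right)^{2} = \left(-72\right)^{2} = 5184$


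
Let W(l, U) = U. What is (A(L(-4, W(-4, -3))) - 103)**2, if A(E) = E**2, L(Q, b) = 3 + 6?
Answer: 484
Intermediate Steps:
L(Q, b) = 9
(A(L(-4, W(-4, -3))) - 103)**2 = (9**2 - 103)**2 = (81 - 103)**2 = (-22)**2 = 484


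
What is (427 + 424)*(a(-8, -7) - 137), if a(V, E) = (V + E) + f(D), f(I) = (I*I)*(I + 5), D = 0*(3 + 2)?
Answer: -129352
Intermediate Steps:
D = 0 (D = 0*5 = 0)
f(I) = I²*(5 + I)
a(V, E) = E + V (a(V, E) = (V + E) + 0²*(5 + 0) = (E + V) + 0*5 = (E + V) + 0 = E + V)
(427 + 424)*(a(-8, -7) - 137) = (427 + 424)*((-7 - 8) - 137) = 851*(-15 - 137) = 851*(-152) = -129352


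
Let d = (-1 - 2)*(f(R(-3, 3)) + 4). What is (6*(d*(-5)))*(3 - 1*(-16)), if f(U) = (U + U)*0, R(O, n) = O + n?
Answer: 6840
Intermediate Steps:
f(U) = 0 (f(U) = (2*U)*0 = 0)
d = -12 (d = (-1 - 2)*(0 + 4) = -3*4 = -12)
(6*(d*(-5)))*(3 - 1*(-16)) = (6*(-12*(-5)))*(3 - 1*(-16)) = (6*60)*(3 + 16) = 360*19 = 6840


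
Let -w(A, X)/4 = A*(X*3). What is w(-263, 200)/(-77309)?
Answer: -631200/77309 ≈ -8.1646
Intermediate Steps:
w(A, X) = -12*A*X (w(A, X) = -4*A*X*3 = -4*A*3*X = -12*A*X)
w(-263, 200)/(-77309) = -12*(-263)*200/(-77309) = 631200*(-1/77309) = -631200/77309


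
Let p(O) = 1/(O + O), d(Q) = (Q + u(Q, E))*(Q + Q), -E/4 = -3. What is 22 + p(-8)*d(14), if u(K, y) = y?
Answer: -47/2 ≈ -23.500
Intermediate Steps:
E = 12 (E = -4*(-3) = 12)
d(Q) = 2*Q*(12 + Q) (d(Q) = (Q + 12)*(Q + Q) = (12 + Q)*(2*Q) = 2*Q*(12 + Q))
p(O) = 1/(2*O)
22 + p(-8)*d(14) = 22 + ((½)/(-8))*(2*14*(12 + 14)) = 22 + ((½)*(-⅛))*(2*14*26) = 22 - 1/16*728 = 22 - 91/2 = -47/2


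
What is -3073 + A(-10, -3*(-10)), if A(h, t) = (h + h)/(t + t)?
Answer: -9220/3 ≈ -3073.3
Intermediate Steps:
A(h, t) = h/t (A(h, t) = (2*h)/((2*t)) = (2*h)*(1/(2*t)) = h/t)
-3073 + A(-10, -3*(-10)) = -3073 - 10/((-3*(-10))) = -3073 - 10/30 = -3073 - 10*1/30 = -3073 - ⅓ = -9220/3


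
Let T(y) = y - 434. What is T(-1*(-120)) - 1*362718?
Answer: -363032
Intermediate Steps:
T(y) = -434 + y
T(-1*(-120)) - 1*362718 = (-434 - 1*(-120)) - 1*362718 = (-434 + 120) - 362718 = -314 - 362718 = -363032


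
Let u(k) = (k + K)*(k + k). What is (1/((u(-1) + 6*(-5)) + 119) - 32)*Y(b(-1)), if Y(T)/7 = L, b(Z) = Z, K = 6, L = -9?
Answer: 159201/79 ≈ 2015.2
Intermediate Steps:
u(k) = 2*k*(6 + k) (u(k) = (k + 6)*(k + k) = (6 + k)*(2*k) = 2*k*(6 + k))
Y(T) = -63 (Y(T) = 7*(-9) = -63)
(1/((u(-1) + 6*(-5)) + 119) - 32)*Y(b(-1)) = (1/((2*(-1)*(6 - 1) + 6*(-5)) + 119) - 32)*(-63) = (1/((2*(-1)*5 - 30) + 119) - 32)*(-63) = (1/((-10 - 30) + 119) - 32)*(-63) = (1/(-40 + 119) - 32)*(-63) = (1/79 - 32)*(-63) = -2527/79*(-63) = 159201/79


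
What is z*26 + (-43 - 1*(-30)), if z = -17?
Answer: -455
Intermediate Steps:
z*26 + (-43 - 1*(-30)) = -17*26 + (-43 - 1*(-30)) = -442 + (-43 + 30) = -442 - 13 = -455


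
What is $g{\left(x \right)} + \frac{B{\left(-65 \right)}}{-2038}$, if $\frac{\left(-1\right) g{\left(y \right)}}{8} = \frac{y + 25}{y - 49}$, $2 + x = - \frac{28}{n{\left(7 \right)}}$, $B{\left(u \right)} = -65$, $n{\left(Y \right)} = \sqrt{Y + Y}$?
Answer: $\frac{20203041}{5186710} - \frac{1184 \sqrt{14}}{2545} \approx 2.1544$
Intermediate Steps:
$n{\left(Y \right)} = \sqrt{2} \sqrt{Y}$ ($n{\left(Y \right)} = \sqrt{2 Y} = \sqrt{2} \sqrt{Y}$)
$x = -2 - 2 \sqrt{14}$ ($x = -2 - \frac{28}{\sqrt{2} \sqrt{7}} = -2 - \frac{28}{\sqrt{14}} = -2 - 28 \frac{\sqrt{14}}{14} = -2 - 2 \sqrt{14} \approx -9.4833$)
$g{\left(y \right)} = - \frac{8 \left(25 + y\right)}{-49 + y}$ ($g{\left(y \right)} = - 8 \frac{y + 25}{y - 49} = - 8 \frac{25 + y}{-49 + y} = - \frac{8 \left(25 + y\right)}{-49 + y}$)
$g{\left(x \right)} + \frac{B{\left(-65 \right)}}{-2038} = \frac{8 \left(-25 - \left(-2 - 2 \sqrt{14}\right)\right)}{-49 - \left(2 + 2 \sqrt{14}\right)} - \frac{65}{-2038} = \frac{8 \left(-25 + \left(2 + 2 \sqrt{14}\right)\right)}{-51 - 2 \sqrt{14}} - - \frac{65}{2038} = \frac{8 \left(-23 + 2 \sqrt{14}\right)}{-51 - 2 \sqrt{14}} + \frac{65}{2038} = \frac{65}{2038} + \frac{8 \left(-23 + 2 \sqrt{14}\right)}{-51 - 2 \sqrt{14}}$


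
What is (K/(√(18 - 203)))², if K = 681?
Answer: -463761/185 ≈ -2506.8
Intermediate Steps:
(K/(√(18 - 203)))² = (681/(√(18 - 203)))² = (681/(√(-185)))² = (681/((I*√185)))² = (681*(-I*√185/185))² = (-681*I*√185/185)² = -463761/185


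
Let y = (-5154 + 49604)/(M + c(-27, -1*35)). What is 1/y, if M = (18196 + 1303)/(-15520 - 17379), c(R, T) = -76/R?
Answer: 1973851/39483734850 ≈ 4.9991e-5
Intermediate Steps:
M = -19499/32899 (M = 19499/(-32899) = 19499*(-1/32899) = -19499/32899 ≈ -0.59269)
y = 39483734850/1973851 (y = (-5154 + 49604)/(-19499/32899 - 76/(-27)) = 44450/(-19499/32899 - 76*(-1/27)) = 44450/(-19499/32899 + 76/27) = 44450/(1973851/888273) = 44450*(888273/1973851) = 39483734850/1973851 ≈ 20003.)
1/y = 1/(39483734850/1973851) = 1973851/39483734850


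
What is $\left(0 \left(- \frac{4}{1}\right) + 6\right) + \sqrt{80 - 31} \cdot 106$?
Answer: $748$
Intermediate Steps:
$\left(0 \left(- \frac{4}{1}\right) + 6\right) + \sqrt{80 - 31} \cdot 106 = \left(0 \left(\left(-4\right) 1\right) + 6\right) + \sqrt{49} \cdot 106 = \left(0 \left(-4\right) + 6\right) + 7 \cdot 106 = \left(0 + 6\right) + 742 = 6 + 742 = 748$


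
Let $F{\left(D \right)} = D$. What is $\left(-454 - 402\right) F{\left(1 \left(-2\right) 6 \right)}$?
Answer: $10272$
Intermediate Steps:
$\left(-454 - 402\right) F{\left(1 \left(-2\right) 6 \right)} = \left(-454 - 402\right) 1 \left(-2\right) 6 = - 856 \left(\left(-2\right) 6\right) = \left(-856\right) \left(-12\right) = 10272$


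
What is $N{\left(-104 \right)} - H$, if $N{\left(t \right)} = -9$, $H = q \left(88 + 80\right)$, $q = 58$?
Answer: $-9753$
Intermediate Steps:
$H = 9744$ ($H = 58 \left(88 + 80\right) = 58 \cdot 168 = 9744$)
$N{\left(-104 \right)} - H = -9 - 9744 = -9753$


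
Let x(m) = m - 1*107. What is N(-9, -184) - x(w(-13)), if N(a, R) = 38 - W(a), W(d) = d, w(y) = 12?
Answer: 142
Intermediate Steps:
x(m) = -107 + m (x(m) = m - 107 = -107 + m)
N(a, R) = 38 - a
N(-9, -184) - x(w(-13)) = (38 - 1*(-9)) - (-107 + 12) = (38 + 9) - 1*(-95) = 47 + 95 = 142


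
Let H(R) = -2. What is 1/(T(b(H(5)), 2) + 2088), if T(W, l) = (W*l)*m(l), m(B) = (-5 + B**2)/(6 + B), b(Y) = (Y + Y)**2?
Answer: 1/2084 ≈ 0.00047985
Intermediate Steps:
b(Y) = 4*Y**2 (b(Y) = (2*Y)**2 = 4*Y**2)
m(B) = (-5 + B**2)/(6 + B)
T(W, l) = W*l*(-5 + l**2)/(6 + l) (T(W, l) = (W*l)*((-5 + l**2)/(6 + l)) = W*l*(-5 + l**2)/(6 + l))
1/(T(b(H(5)), 2) + 2088) = 1/((4*(-2)**2)*2*(-5 + 2**2)/(6 + 2) + 2088) = 1/((4*4)*2*(-5 + 4)/8 + 2088) = 1/(16*2*(1/8)*(-1) + 2088) = 1/(-4 + 2088) = 1/2084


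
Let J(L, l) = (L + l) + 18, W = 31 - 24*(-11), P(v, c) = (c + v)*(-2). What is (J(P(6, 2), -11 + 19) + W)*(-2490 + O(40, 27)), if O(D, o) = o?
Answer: -751215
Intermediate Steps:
P(v, c) = -2*c - 2*v
W = 295 (W = 31 + 264 = 295)
J(L, l) = 18 + L + l
(J(P(6, 2), -11 + 19) + W)*(-2490 + O(40, 27)) = ((18 + (-2*2 - 2*6) + (-11 + 19)) + 295)*(-2490 + 27) = ((18 + (-4 - 12) + 8) + 295)*(-2463) = ((18 - 16 + 8) + 295)*(-2463) = (10 + 295)*(-2463) = 305*(-2463) = -751215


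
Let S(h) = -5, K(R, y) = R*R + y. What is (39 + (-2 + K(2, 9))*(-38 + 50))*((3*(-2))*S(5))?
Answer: 5130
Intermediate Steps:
K(R, y) = y + R² (K(R, y) = R² + y = y + R²)
(39 + (-2 + K(2, 9))*(-38 + 50))*((3*(-2))*S(5)) = (39 + (-2 + (9 + 2²))*(-38 + 50))*((3*(-2))*(-5)) = (39 + (-2 + (9 + 4))*12)*(-6*(-5)) = (39 + (-2 + 13)*12)*30 = (39 + 11*12)*30 = (39 + 132)*30 = 171*30 = 5130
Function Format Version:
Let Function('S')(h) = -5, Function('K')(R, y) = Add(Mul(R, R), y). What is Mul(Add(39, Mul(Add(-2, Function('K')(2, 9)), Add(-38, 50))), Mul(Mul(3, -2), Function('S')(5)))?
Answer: 5130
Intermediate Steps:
Function('K')(R, y) = Add(y, Pow(R, 2)) (Function('K')(R, y) = Add(Pow(R, 2), y) = Add(y, Pow(R, 2)))
Mul(Add(39, Mul(Add(-2, Function('K')(2, 9)), Add(-38, 50))), Mul(Mul(3, -2), Function('S')(5))) = Mul(Add(39, Mul(Add(-2, Add(9, Pow(2, 2))), Add(-38, 50))), Mul(Mul(3, -2), -5)) = Mul(Add(39, Mul(Add(-2, Add(9, 4)), 12)), Mul(-6, -5)) = Mul(Add(39, Mul(Add(-2, 13), 12)), 30) = Mul(Add(39, Mul(11, 12)), 30) = Mul(Add(39, 132), 30) = Mul(171, 30) = 5130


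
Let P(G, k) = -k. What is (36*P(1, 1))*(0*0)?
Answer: 0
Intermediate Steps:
(36*P(1, 1))*(0*0) = (36*(-1*1))*(0*0) = (36*(-1))*0 = -36*0 = 0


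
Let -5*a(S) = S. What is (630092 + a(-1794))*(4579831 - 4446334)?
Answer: 420816452238/5 ≈ 8.4163e+10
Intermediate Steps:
a(S) = -S/5
(630092 + a(-1794))*(4579831 - 4446334) = (630092 - ⅕*(-1794))*(4579831 - 4446334) = (630092 + 1794/5)*133497 = (3152254/5)*133497 = 420816452238/5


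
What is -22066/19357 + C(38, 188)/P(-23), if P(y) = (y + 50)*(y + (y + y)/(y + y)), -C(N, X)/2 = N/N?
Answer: -6534245/5749029 ≈ -1.1366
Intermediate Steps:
C(N, X) = -2 (C(N, X) = -2*N/N = -2*1 = -2)
P(y) = (1 + y)*(50 + y) (P(y) = (50 + y)*(y + (2*y)/((2*y))) = (50 + y)*(y + (2*y)*(1/(2*y))) = (50 + y)*(y + 1) = (50 + y)*(1 + y) = (1 + y)*(50 + y))
-22066/19357 + C(38, 188)/P(-23) = -22066/19357 - 2/(50 + (-23)² + 51*(-23)) = -22066*1/19357 - 2/(50 + 529 - 1173) = -22066/19357 - 2/(-594) = -22066/19357 - 2*(-1/594) = -22066/19357 + 1/297 = -6534245/5749029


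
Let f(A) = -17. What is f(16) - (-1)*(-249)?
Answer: -266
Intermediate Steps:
f(16) - (-1)*(-249) = -17 - (-1)*(-249) = -17 - 1*249 = -17 - 249 = -266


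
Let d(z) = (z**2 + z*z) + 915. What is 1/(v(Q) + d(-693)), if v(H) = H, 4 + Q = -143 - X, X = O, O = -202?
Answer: 1/961468 ≈ 1.0401e-6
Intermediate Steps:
X = -202
Q = 55 (Q = -4 + (-143 - 1*(-202)) = -4 + (-143 + 202) = -4 + 59 = 55)
d(z) = 915 + 2*z**2 (d(z) = (z**2 + z**2) + 915 = 2*z**2 + 915 = 915 + 2*z**2)
1/(v(Q) + d(-693)) = 1/(55 + (915 + 2*(-693)**2)) = 1/(55 + (915 + 2*480249)) = 1/(55 + (915 + 960498)) = 1/(55 + 961413) = 1/961468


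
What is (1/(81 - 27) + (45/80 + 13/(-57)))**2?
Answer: 8392609/67371264 ≈ 0.12457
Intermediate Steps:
(1/(81 - 27) + (45/80 + 13/(-57)))**2 = (1/54 + (45*(1/80) + 13*(-1/57)))**2 = (1/54 + (9/16 - 13/57))**2 = (1/54 + 305/912)**2 = (2897/8208)**2 = 8392609/67371264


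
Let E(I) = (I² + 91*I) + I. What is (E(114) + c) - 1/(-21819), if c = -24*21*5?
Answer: 457413517/21819 ≈ 20964.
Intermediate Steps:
E(I) = I² + 92*I
c = -2520 (c = -504*5 = -2520)
(E(114) + c) - 1/(-21819) = (114*(92 + 114) - 2520) - 1/(-21819) = (114*206 - 2520) - 1*(-1/21819) = (23484 - 2520) + 1/21819 = 20964 + 1/21819 = 457413517/21819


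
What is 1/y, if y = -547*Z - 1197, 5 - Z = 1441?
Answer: 1/784295 ≈ 1.2750e-6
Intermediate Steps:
Z = -1436 (Z = 5 - 1*1441 = 5 - 1441 = -1436)
y = 784295 (y = -547*(-1436) - 1197 = 785492 - 1197 = 784295)
1/y = 1/784295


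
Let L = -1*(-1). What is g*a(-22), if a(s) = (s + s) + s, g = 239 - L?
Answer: -15708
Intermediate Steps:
L = 1
g = 238 (g = 239 - 1*1 = 239 - 1 = 238)
a(s) = 3*s (a(s) = 2*s + s = 3*s)
g*a(-22) = 238*(3*(-22)) = 238*(-66) = -15708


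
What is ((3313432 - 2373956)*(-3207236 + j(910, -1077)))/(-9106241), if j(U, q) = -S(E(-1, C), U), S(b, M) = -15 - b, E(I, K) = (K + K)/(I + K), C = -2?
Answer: 9039317710684/27318723 ≈ 3.3088e+5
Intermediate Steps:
E(I, K) = 2*K/(I + K) (E(I, K) = (2*K)/(I + K) = 2*K/(I + K))
j(U, q) = 49/3 (j(U, q) = -(-15 - 2*(-2)/(-1 - 2)) = -(-15 - 2*(-2)/(-3)) = -(-15 - 2*(-2)*(-1)/3) = -(-15 - 1*4/3) = -(-15 - 4/3) = -1*(-49/3) = 49/3)
((3313432 - 2373956)*(-3207236 + j(910, -1077)))/(-9106241) = ((3313432 - 2373956)*(-3207236 + 49/3))/(-9106241) = (939476*(-9621659/3))*(-1/9106241) = -9039317710684/3*(-1/9106241) = 9039317710684/27318723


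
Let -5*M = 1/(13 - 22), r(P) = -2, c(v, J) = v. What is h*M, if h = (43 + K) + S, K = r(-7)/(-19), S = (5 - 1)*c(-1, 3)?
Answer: 743/855 ≈ 0.86901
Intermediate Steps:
S = -4 (S = (5 - 1)*(-1) = 4*(-1) = -4)
K = 2/19 (K = -2/(-19) = -2*(-1/19) = 2/19 ≈ 0.10526)
h = 743/19 (h = (43 + 2/19) - 4 = 819/19 - 4 = 743/19 ≈ 39.105)
M = 1/45 (M = -1/(5*(13 - 22)) = -1/5/(-9) = -1/5*(-1/9) = 1/45 ≈ 0.022222)
h*M = (743/19)*(1/45) = 743/855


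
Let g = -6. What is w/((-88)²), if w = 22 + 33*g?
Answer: -1/44 ≈ -0.022727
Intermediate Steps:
w = -176 (w = 22 + 33*(-6) = 22 - 198 = -176)
w/((-88)²) = -176/((-88)²) = -176/7744 = -176*1/7744 = -1/44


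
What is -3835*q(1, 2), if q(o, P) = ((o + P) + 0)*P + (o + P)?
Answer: -34515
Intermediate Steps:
q(o, P) = P + o + P*(P + o) (q(o, P) = ((P + o) + 0)*P + (P + o) = (P + o)*P + (P + o) = P*(P + o) + (P + o) = P + o + P*(P + o))
-3835*q(1, 2) = -3835*(2 + 1 + 2² + 2*1) = -3835*(2 + 1 + 4 + 2) = -3835*9 = -34515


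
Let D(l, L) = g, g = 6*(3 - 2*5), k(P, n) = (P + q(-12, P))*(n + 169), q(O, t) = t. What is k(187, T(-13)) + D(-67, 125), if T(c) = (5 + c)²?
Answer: 87100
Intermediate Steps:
k(P, n) = 2*P*(169 + n) (k(P, n) = (P + P)*(n + 169) = (2*P)*(169 + n) = 2*P*(169 + n))
g = -42 (g = 6*(3 - 10) = 6*(-7) = -42)
D(l, L) = -42
k(187, T(-13)) + D(-67, 125) = 2*187*(169 + (5 - 13)²) - 42 = 2*187*(169 + (-8)²) - 42 = 2*187*(169 + 64) - 42 = 2*187*233 - 42 = 87142 - 42 = 87100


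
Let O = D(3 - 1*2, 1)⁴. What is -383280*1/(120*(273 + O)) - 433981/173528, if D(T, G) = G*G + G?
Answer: -679668941/50149592 ≈ -13.553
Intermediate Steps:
D(T, G) = G + G² (D(T, G) = G² + G = G + G²)
O = 16 (O = (1*(1 + 1))⁴ = (1*2)⁴ = 2⁴ = 16)
-383280*1/(120*(273 + O)) - 433981/173528 = -383280*1/(120*(273 + 16)) - 433981/173528 = -383280/(120*289) - 433981*1/173528 = -383280/34680 - 433981/173528 = -383280*1/34680 - 433981/173528 = -3194/289 - 433981/173528 = -679668941/50149592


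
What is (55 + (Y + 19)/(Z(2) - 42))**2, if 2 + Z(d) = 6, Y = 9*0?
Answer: 11881/4 ≈ 2970.3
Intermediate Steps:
Y = 0
Z(d) = 4 (Z(d) = -2 + 6 = 4)
(55 + (Y + 19)/(Z(2) - 42))**2 = (55 + (0 + 19)/(4 - 42))**2 = (55 + 19/(-38))**2 = (55 + 19*(-1/38))**2 = (55 - 1/2)**2 = (109/2)**2 = 11881/4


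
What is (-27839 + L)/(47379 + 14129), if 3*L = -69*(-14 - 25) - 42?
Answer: -6739/15377 ≈ -0.43825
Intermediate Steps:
L = 883 (L = (-69*(-14 - 25) - 42)/3 = (-69*(-39) - 42)/3 = (2691 - 42)/3 = (1/3)*2649 = 883)
(-27839 + L)/(47379 + 14129) = (-27839 + 883)/(47379 + 14129) = -26956/61508 = -26956*1/61508 = -6739/15377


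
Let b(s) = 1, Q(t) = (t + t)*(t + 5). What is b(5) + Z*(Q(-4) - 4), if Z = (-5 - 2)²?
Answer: -587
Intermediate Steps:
Q(t) = 2*t*(5 + t) (Q(t) = (2*t)*(5 + t) = 2*t*(5 + t))
Z = 49 (Z = (-7)² = 49)
b(5) + Z*(Q(-4) - 4) = 1 + 49*(2*(-4)*(5 - 4) - 4) = 1 + 49*(2*(-4)*1 - 4) = 1 + 49*(-8 - 4) = 1 + 49*(-12) = 1 - 588 = -587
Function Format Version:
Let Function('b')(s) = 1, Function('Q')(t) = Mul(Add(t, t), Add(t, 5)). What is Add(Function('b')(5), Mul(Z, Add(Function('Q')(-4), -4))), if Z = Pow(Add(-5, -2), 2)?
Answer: -587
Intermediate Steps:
Function('Q')(t) = Mul(2, t, Add(5, t)) (Function('Q')(t) = Mul(Mul(2, t), Add(5, t)) = Mul(2, t, Add(5, t)))
Z = 49 (Z = Pow(-7, 2) = 49)
Add(Function('b')(5), Mul(Z, Add(Function('Q')(-4), -4))) = Add(1, Mul(49, Add(Mul(2, -4, Add(5, -4)), -4))) = Add(1, Mul(49, Add(Mul(2, -4, 1), -4))) = Add(1, Mul(49, Add(-8, -4))) = Add(1, Mul(49, -12)) = Add(1, -588) = -587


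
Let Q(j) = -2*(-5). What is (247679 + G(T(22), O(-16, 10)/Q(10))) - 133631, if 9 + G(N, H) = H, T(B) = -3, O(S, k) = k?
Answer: 114040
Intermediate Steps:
Q(j) = 10
G(N, H) = -9 + H
(247679 + G(T(22), O(-16, 10)/Q(10))) - 133631 = (247679 + (-9 + 10/10)) - 133631 = (247679 + (-9 + 10*(⅒))) - 133631 = (247679 + (-9 + 1)) - 133631 = (247679 - 8) - 133631 = 247671 - 133631 = 114040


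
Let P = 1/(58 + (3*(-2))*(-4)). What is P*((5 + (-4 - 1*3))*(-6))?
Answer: 6/41 ≈ 0.14634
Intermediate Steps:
P = 1/82 (P = 1/(58 - 6*(-4)) = 1/(58 + 24) = 1/82 ≈ 0.012195)
P*((5 + (-4 - 1*3))*(-6)) = ((5 + (-4 - 1*3))*(-6))/82 = ((5 + (-4 - 3))*(-6))/82 = ((5 - 7)*(-6))/82 = (-2*(-6))/82 = (1/82)*12 = 6/41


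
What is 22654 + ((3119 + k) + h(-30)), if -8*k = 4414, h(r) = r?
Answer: 100765/4 ≈ 25191.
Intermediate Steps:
k = -2207/4 (k = -⅛*4414 = -2207/4 ≈ -551.75)
22654 + ((3119 + k) + h(-30)) = 22654 + ((3119 - 2207/4) - 30) = 22654 + (10269/4 - 30) = 22654 + 10149/4 = 100765/4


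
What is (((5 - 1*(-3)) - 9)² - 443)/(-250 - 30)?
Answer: 221/140 ≈ 1.5786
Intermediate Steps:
(((5 - 1*(-3)) - 9)² - 443)/(-250 - 30) = (((5 + 3) - 9)² - 443)/(-280) = ((8 - 9)² - 443)*(-1/280) = ((-1)² - 443)*(-1/280) = (1 - 443)*(-1/280) = -442*(-1/280) = 221/140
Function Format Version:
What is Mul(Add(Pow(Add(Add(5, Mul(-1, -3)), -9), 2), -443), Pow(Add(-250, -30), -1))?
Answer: Rational(221, 140) ≈ 1.5786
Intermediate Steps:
Mul(Add(Pow(Add(Add(5, Mul(-1, -3)), -9), 2), -443), Pow(Add(-250, -30), -1)) = Mul(Add(Pow(Add(Add(5, 3), -9), 2), -443), Pow(-280, -1)) = Mul(Add(Pow(Add(8, -9), 2), -443), Rational(-1, 280)) = Mul(Add(Pow(-1, 2), -443), Rational(-1, 280)) = Mul(Add(1, -443), Rational(-1, 280)) = Mul(-442, Rational(-1, 280)) = Rational(221, 140)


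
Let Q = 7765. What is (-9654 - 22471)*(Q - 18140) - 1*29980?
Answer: 333266895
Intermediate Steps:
(-9654 - 22471)*(Q - 18140) - 1*29980 = (-9654 - 22471)*(7765 - 18140) - 1*29980 = -32125*(-10375) - 29980 = 333296875 - 29980 = 333266895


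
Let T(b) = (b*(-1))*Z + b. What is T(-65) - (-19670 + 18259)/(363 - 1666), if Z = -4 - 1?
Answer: -509581/1303 ≈ -391.08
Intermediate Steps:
Z = -5
T(b) = 6*b (T(b) = (b*(-1))*(-5) + b = -b*(-5) + b = 5*b + b = 6*b)
T(-65) - (-19670 + 18259)/(363 - 1666) = 6*(-65) - (-19670 + 18259)/(363 - 1666) = -390 - (-1411)/(-1303) = -390 - (-1411)*(-1)/1303 = -390 - 1*1411/1303 = -390 - 1411/1303 = -509581/1303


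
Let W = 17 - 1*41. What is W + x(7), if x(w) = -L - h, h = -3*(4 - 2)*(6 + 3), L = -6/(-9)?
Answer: 88/3 ≈ 29.333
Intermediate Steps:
L = ⅔ (L = -6*(-⅑) = ⅔ ≈ 0.66667)
W = -24 (W = 17 - 41 = -24)
h = -54 (h = -6*9 = -3*18 = -54)
x(w) = 160/3 (x(w) = -1*⅔ - 1*(-54) = -⅔ + 54 = 160/3)
W + x(7) = -24 + 160/3 = 88/3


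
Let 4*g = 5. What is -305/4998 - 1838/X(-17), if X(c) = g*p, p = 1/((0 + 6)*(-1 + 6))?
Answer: -220472081/4998 ≈ -44112.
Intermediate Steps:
g = 5/4 (g = (¼)*5 = 5/4 ≈ 1.2500)
p = 1/30 (p = 1/(6*5) = 1/30 ≈ 0.033333)
X(c) = 1/24 (X(c) = (5/4)*(1/30) = 1/24)
-305/4998 - 1838/X(-17) = -305/4998 - 1838/1/24 = -305*1/4998 - 1838*24 = -305/4998 - 44112 = -220472081/4998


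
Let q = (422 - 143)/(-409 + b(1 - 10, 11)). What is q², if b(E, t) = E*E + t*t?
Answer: 961/529 ≈ 1.8166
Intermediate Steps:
b(E, t) = E² + t²
q = -31/23 (q = (422 - 143)/(-409 + ((1 - 10)² + 11²)) = 279/(-409 + ((-9)² + 121)) = 279/(-409 + (81 + 121)) = 279/(-409 + 202) = 279/(-207) = 279*(-1/207) = -31/23 ≈ -1.3478)
q² = (-31/23)² = 961/529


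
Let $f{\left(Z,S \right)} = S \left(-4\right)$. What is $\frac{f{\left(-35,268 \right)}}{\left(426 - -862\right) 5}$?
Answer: $- \frac{134}{805} \approx -0.16646$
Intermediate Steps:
$f{\left(Z,S \right)} = - 4 S$
$\frac{f{\left(-35,268 \right)}}{\left(426 - -862\right) 5} = \frac{\left(-4\right) 268}{\left(426 - -862\right) 5} = - \frac{1072}{\left(426 + 862\right) 5} = - \frac{1072}{1288 \cdot 5} = - \frac{1072}{6440} = \left(-1072\right) \frac{1}{6440} = - \frac{134}{805}$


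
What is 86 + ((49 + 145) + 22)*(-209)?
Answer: -45058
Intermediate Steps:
86 + ((49 + 145) + 22)*(-209) = 86 + (194 + 22)*(-209) = 86 + 216*(-209) = 86 - 45144 = -45058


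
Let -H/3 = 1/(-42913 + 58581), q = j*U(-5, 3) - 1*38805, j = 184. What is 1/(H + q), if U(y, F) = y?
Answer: -15668/622411303 ≈ -2.5173e-5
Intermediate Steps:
q = -39725 (q = 184*(-5) - 1*38805 = -920 - 38805 = -39725)
H = -3/15668 (H = -3/(-42913 + 58581) = -3/15668 ≈ -0.00019147)
1/(H + q) = 1/(-3/15668 - 39725) = 1/(-622411303/15668) = -15668/622411303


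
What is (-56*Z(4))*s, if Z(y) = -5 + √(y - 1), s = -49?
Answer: -13720 + 2744*√3 ≈ -8967.3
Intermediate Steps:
Z(y) = -5 + √(-1 + y)
(-56*Z(4))*s = -56*(-5 + √(-1 + 4))*(-49) = -56*(-5 + √3)*(-49) = (280 - 56*√3)*(-49) = -13720 + 2744*√3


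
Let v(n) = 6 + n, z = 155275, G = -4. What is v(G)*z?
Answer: 310550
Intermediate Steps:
v(G)*z = (6 - 4)*155275 = 2*155275 = 310550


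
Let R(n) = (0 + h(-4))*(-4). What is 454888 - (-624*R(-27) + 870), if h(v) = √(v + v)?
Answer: 454018 - 4992*I*√2 ≈ 4.5402e+5 - 7059.8*I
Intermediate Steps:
h(v) = √2*√v (h(v) = √(2*v) = √2*√v)
R(n) = -8*I*√2 (R(n) = (0 + √2*√(-4))*(-4) = (0 + √2*(2*I))*(-4) = (0 + 2*I*√2)*(-4) = (2*I*√2)*(-4) = -8*I*√2)
454888 - (-624*R(-27) + 870) = 454888 - (-(-4992)*I*√2 + 870) = 454888 - (4992*I*√2 + 870) = 454888 - (870 + 4992*I*√2) = 454888 + (-870 - 4992*I*√2) = 454018 - 4992*I*√2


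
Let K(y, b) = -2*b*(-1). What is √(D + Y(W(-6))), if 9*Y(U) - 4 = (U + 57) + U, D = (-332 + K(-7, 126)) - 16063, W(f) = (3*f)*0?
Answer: I*√145226/3 ≈ 127.03*I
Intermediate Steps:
K(y, b) = 2*b
W(f) = 0
D = -16143 (D = (-332 + 2*126) - 16063 = (-332 + 252) - 16063 = -80 - 16063 = -16143)
Y(U) = 61/9 + 2*U/9 (Y(U) = 4/9 + ((U + 57) + U)/9 = 4/9 + ((57 + U) + U)/9 = 4/9 + (57 + 2*U)/9 = 4/9 + (19/3 + 2*U/9) = 61/9 + 2*U/9)
√(D + Y(W(-6))) = √(-16143 + (61/9 + (2/9)*0)) = √(-16143 + (61/9 + 0)) = √(-16143 + 61/9) = √(-145226/9) = I*√145226/3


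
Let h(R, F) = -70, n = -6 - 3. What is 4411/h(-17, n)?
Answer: -4411/70 ≈ -63.014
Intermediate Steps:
n = -9
4411/h(-17, n) = 4411/(-70) = 4411*(-1/70) = -4411/70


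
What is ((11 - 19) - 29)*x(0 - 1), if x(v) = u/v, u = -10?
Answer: -370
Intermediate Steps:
x(v) = -10/v
((11 - 19) - 29)*x(0 - 1) = ((11 - 19) - 29)*(-10/(0 - 1)) = (-8 - 29)*(-10/(-1)) = -(-370)*(-1) = -37*10 = -370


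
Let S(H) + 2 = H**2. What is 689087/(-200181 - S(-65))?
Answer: -689087/204404 ≈ -3.3712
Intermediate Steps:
S(H) = -2 + H**2
689087/(-200181 - S(-65)) = 689087/(-200181 - (-2 + (-65)**2)) = 689087/(-200181 - (-2 + 4225)) = 689087/(-200181 - 1*4223) = 689087/(-200181 - 4223) = 689087/(-204404) = 689087*(-1/204404) = -689087/204404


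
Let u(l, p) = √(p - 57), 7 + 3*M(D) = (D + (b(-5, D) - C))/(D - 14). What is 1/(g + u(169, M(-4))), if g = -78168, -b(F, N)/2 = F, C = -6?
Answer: -87939/6874015819 - 3*I*√134/27496063276 ≈ -1.2793e-5 - 1.263e-9*I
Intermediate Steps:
b(F, N) = -2*F
M(D) = -7/3 + (16 + D)/(3*(-14 + D)) (M(D) = -7/3 + ((D + (-2*(-5) - 1*(-6)))/(D - 14))/3 = -7/3 + ((D + (10 + 6))/(-14 + D))/3 = -7/3 + ((D + 16)/(-14 + D))/3 = -7/3 + ((16 + D)/(-14 + D))/3 = -7/3 + (16 + D)/(3*(-14 + D)))
u(l, p) = √(-57 + p)
1/(g + u(169, M(-4))) = 1/(-78168 + √(-57 + 2*(19 - 1*(-4))/(-14 - 4))) = 1/(-78168 + √(-57 + 2*(19 + 4)/(-18))) = 1/(-78168 + √(-57 + 2*(-1/18)*23)) = 1/(-78168 + √(-57 - 23/9)) = 1/(-78168 + √(-536/9)) = 1/(-78168 + 2*I*√134/3)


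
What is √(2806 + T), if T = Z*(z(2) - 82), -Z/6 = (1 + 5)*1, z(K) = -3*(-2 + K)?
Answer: √5758 ≈ 75.881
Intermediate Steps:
z(K) = 6 - 3*K
Z = -36 (Z = -6*(1 + 5) = -36 ≈ -36.000)
T = 2952 (T = -36*((6 - 3*2) - 82) = -36*((6 - 6) - 82) = -36*(0 - 82) = -36*(-82) = 2952)
√(2806 + T) = √(2806 + 2952) = √5758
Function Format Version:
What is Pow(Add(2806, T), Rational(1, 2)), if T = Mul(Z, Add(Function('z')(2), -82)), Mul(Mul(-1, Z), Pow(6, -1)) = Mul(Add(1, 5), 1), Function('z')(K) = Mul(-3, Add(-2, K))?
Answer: Pow(5758, Rational(1, 2)) ≈ 75.881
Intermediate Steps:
Function('z')(K) = Add(6, Mul(-3, K))
Z = -36 (Z = Mul(-6, Mul(Add(1, 5), 1)) = Mul(-6, Mul(6, 1)) = Mul(-6, 6) = -36)
T = 2952 (T = Mul(-36, Add(Add(6, Mul(-3, 2)), -82)) = Mul(-36, Add(Add(6, -6), -82)) = Mul(-36, Add(0, -82)) = Mul(-36, -82) = 2952)
Pow(Add(2806, T), Rational(1, 2)) = Pow(Add(2806, 2952), Rational(1, 2)) = Pow(5758, Rational(1, 2))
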